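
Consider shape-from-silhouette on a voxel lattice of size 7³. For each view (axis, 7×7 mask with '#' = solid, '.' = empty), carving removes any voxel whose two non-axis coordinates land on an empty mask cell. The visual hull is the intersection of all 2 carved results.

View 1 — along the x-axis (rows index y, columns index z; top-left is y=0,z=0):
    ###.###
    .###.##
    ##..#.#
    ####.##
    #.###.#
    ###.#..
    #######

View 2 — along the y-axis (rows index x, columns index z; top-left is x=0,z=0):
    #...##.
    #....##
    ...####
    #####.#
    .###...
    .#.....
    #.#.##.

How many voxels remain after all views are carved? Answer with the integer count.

before carving: 343 voxels (7×7×7)
step 1: project along x, AND mask (37/49) → |grid| = 259
step 2: project along y, AND mask (24/49) → |grid| = 126

126 voxels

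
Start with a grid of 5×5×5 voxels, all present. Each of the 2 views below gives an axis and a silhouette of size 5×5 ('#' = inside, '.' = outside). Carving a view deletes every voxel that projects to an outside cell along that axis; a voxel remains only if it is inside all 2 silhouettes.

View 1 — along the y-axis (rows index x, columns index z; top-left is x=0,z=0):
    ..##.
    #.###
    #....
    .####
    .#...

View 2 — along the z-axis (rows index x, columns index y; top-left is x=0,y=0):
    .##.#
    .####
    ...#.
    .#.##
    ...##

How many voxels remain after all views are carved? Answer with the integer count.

voxel count = 37

start: 5×5×5 = 125 voxels
carve view 1 (along y, XZ-mask fill 12/25): 60 voxels remain
carve view 2 (along z, XY-mask fill 13/25): 37 voxels remain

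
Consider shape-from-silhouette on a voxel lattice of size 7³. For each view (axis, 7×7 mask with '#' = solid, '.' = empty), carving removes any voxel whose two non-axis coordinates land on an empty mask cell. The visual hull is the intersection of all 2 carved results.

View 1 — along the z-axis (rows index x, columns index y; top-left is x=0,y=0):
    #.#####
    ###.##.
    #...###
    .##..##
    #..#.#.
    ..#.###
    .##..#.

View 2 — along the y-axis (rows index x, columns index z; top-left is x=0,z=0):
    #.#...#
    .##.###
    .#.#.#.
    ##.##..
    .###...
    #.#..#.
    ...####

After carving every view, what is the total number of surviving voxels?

voxel count = 104

before carving: 343 voxels (7×7×7)
V1 z: intersect with XY mask (29 set) -- 203 left
V2 y: intersect with XZ mask (25 set) -- 104 left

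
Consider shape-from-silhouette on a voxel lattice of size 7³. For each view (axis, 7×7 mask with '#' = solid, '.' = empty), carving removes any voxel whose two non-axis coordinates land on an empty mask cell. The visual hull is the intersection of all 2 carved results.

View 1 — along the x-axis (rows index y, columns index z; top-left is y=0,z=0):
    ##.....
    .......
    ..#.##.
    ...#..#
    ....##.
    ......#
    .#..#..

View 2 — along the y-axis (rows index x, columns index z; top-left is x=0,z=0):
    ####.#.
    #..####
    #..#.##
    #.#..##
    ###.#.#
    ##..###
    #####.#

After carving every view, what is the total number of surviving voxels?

start: 7×7×7 = 343 voxels
[1] x-view keeps 12 columns → grid now 84
[2] y-view keeps 34 columns → grid now 57

|visual hull| = 57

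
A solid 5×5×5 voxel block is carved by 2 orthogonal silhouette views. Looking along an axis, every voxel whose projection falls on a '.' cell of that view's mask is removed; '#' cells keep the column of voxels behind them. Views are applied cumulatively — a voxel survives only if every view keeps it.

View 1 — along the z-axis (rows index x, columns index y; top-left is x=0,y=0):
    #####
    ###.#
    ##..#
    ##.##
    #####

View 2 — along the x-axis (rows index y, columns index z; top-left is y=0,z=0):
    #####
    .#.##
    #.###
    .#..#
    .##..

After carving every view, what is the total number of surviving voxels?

voxel count = 68

full grid |V| = 125
[1] z-view keeps 21 columns → grid now 105
[2] x-view keeps 16 columns → grid now 68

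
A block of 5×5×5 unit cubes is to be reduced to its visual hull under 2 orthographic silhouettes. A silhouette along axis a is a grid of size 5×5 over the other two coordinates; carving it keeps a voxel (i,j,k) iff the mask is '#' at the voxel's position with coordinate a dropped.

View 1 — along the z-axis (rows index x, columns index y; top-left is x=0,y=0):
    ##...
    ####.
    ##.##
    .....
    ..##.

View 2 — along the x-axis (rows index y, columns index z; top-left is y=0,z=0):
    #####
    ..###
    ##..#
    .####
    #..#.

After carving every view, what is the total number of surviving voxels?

remaining voxels: 44

initial block: 5^3 = 125
after view 1 [z-axis, 12 of 25 cells solid] → remaining = 60
after view 2 [x-axis, 17 of 25 cells solid] → remaining = 44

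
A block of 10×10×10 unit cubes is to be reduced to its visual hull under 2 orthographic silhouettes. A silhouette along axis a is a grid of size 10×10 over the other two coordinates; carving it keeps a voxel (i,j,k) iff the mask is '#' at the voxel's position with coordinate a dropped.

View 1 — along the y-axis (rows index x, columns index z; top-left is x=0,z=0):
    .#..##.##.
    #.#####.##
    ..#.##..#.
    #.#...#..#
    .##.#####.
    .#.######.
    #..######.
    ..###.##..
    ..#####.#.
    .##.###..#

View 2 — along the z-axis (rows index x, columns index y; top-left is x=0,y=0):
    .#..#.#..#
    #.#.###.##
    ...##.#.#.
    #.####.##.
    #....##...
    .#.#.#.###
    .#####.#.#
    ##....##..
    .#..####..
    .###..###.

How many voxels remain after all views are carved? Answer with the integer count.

|visual hull| = 318

start: 10×10×10 = 1000 voxels
step 1: project along y, AND mask (59/100) → |grid| = 590
step 2: project along z, AND mask (53/100) → |grid| = 318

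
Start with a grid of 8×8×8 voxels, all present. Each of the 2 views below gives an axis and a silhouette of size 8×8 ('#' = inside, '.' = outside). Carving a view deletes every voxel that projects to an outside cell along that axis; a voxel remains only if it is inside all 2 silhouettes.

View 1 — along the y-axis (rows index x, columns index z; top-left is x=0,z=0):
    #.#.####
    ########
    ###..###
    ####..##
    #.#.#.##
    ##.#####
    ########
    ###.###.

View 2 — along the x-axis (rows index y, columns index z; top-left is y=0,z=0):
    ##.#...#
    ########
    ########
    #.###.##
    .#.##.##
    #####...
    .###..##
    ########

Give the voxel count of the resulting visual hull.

|visual hull| = 315

start: 8×8×8 = 512 voxels
after view 1 [y-axis, 52 of 64 cells solid] → remaining = 416
after view 2 [x-axis, 49 of 64 cells solid] → remaining = 315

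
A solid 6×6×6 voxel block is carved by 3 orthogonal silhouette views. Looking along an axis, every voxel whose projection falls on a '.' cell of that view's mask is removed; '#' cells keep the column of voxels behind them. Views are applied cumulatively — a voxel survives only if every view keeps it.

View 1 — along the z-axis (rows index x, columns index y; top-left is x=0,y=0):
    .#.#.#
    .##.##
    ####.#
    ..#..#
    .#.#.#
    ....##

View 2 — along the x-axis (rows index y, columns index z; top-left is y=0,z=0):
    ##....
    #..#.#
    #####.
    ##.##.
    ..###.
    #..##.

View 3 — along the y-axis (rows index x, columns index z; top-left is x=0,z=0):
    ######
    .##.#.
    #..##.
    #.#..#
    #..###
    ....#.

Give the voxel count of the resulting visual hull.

remaining voxels: 42

full grid |V| = 216
carve view 1 (along z, XY-mask fill 19/36): 114 voxels remain
carve view 2 (along x, YZ-mask fill 20/36): 65 voxels remain
carve view 3 (along y, XZ-mask fill 20/36): 42 voxels remain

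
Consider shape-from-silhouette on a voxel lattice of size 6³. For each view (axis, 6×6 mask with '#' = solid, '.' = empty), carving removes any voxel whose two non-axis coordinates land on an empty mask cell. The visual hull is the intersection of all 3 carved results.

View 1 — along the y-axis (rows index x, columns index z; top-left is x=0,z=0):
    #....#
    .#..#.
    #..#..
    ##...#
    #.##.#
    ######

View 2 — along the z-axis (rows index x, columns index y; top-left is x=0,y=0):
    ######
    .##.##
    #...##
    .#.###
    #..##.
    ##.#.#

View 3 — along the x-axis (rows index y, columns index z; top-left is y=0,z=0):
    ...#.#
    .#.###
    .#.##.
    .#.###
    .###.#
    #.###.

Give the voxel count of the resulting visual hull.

voxel count = 43

initial block: 6^3 = 216
carve view 1 (along y, XZ-mask fill 19/36): 114 voxels remain
carve view 2 (along z, XY-mask fill 24/36): 74 voxels remain
carve view 3 (along x, YZ-mask fill 21/36): 43 voxels remain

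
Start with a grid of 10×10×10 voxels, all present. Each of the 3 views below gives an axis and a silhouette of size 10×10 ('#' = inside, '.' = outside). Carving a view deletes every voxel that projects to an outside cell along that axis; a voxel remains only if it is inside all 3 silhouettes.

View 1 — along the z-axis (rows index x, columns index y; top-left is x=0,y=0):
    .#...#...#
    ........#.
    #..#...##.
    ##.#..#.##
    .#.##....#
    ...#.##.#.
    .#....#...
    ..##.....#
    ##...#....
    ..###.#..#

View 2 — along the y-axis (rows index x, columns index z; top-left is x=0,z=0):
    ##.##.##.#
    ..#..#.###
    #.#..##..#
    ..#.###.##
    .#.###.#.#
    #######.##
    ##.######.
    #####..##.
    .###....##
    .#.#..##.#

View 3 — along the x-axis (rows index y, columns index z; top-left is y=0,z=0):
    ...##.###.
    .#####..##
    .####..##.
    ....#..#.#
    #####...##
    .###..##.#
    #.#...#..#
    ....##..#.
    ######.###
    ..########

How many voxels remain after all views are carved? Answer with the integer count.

initial block: 10^3 = 1000
step 1: project along z, AND mask (35/100) → |grid| = 350
step 2: project along y, AND mask (63/100) → |grid| = 219
step 3: project along x, AND mask (58/100) → |grid| = 131

131 voxels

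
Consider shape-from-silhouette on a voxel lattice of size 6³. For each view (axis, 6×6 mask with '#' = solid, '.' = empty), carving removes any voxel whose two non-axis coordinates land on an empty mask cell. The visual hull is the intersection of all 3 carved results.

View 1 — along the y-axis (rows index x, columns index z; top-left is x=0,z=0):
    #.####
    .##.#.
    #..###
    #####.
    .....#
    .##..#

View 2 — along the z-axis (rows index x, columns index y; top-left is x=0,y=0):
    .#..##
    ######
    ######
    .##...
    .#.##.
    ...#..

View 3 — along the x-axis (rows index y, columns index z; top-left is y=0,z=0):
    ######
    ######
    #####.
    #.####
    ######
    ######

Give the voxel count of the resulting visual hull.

70 voxels

start: 6×6×6 = 216 voxels
step 1: project along y, AND mask (21/36) → |grid| = 126
step 2: project along z, AND mask (21/36) → |grid| = 73
step 3: project along x, AND mask (34/36) → |grid| = 70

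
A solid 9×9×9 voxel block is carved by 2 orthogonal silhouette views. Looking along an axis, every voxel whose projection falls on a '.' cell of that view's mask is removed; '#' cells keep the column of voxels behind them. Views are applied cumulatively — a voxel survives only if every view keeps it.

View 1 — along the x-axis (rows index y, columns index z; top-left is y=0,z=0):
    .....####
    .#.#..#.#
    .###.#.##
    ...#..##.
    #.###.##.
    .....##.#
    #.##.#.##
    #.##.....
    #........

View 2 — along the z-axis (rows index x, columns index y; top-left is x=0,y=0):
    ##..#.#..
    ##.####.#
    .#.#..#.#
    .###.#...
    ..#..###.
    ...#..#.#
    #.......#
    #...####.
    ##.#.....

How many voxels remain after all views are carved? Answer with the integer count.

voxel count = 143

before carving: 729 voxels (9×9×9)
step 1: project along x, AND mask (36/81) → |grid| = 324
step 2: project along z, AND mask (36/81) → |grid| = 143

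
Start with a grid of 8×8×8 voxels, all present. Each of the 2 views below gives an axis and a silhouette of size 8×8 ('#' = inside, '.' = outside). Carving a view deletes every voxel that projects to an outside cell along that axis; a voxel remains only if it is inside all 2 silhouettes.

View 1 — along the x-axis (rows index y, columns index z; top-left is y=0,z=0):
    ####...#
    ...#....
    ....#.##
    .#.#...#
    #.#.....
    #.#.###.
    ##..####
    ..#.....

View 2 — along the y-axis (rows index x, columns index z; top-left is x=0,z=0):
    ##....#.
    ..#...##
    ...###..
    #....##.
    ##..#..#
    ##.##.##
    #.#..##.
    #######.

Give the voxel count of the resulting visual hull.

full grid |V| = 512
[1] x-view keeps 26 columns → grid now 208
[2] y-view keeps 33 columns → grid now 107

107 voxels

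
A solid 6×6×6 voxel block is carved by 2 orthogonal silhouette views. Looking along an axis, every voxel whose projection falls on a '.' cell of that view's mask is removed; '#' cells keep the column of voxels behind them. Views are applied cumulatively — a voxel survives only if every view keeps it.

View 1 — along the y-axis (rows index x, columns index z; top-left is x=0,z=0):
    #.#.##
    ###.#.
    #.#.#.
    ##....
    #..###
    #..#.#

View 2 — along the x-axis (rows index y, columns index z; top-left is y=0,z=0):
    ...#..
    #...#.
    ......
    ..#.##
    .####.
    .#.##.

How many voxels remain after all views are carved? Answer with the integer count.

41 voxels

full grid |V| = 216
after view 1 [y-axis, 20 of 36 cells solid] → remaining = 120
after view 2 [x-axis, 13 of 36 cells solid] → remaining = 41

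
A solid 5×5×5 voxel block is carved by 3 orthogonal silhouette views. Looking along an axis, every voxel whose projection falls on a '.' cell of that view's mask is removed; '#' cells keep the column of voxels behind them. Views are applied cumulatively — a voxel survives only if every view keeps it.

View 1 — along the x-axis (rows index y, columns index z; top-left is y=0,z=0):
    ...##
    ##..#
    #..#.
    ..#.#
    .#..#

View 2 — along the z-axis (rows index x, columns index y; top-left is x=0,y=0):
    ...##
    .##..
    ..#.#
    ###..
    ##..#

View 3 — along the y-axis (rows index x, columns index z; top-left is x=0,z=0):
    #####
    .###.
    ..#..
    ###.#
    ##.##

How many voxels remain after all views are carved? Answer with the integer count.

18 voxels

initial block: 5^3 = 125
step 1: project along x, AND mask (11/25) → |grid| = 55
step 2: project along z, AND mask (12/25) → |grid| = 27
step 3: project along y, AND mask (17/25) → |grid| = 18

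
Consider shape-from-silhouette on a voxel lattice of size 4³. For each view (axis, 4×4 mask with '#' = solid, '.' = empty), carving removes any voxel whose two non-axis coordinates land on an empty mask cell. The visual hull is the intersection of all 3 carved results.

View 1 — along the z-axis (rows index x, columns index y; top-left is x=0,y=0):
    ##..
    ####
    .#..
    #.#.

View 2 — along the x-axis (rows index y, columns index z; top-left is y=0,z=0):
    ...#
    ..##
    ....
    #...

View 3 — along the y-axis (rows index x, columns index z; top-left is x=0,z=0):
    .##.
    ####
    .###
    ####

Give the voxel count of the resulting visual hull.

start: 4×4×4 = 64 voxels
after view 1 [z-axis, 9 of 16 cells solid] → remaining = 36
after view 2 [x-axis, 4 of 16 cells solid] → remaining = 10
after view 3 [y-axis, 13 of 16 cells solid] → remaining = 8

voxel count = 8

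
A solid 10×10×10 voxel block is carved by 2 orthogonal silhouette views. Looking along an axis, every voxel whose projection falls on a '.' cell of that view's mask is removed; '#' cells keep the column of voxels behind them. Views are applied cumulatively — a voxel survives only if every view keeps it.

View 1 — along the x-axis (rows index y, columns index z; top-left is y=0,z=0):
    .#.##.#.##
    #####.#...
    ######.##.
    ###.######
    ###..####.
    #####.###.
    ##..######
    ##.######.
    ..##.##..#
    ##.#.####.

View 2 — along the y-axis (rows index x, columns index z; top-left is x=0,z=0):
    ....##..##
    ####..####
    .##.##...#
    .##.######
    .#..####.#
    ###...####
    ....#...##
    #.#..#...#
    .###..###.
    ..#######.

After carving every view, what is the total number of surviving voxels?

|visual hull| = 409

full grid |V| = 1000
[1] x-view keeps 72 columns → grid now 720
[2] y-view keeps 58 columns → grid now 409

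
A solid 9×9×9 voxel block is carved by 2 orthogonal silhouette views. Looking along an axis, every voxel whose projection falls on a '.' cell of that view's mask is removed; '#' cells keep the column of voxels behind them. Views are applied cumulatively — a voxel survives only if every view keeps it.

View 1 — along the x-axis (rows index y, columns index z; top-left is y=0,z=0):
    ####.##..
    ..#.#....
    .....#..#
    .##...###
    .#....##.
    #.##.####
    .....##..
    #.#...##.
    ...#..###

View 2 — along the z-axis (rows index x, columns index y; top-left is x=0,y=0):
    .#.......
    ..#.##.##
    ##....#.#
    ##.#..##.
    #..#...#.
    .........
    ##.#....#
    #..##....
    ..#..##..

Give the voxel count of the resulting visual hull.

|visual hull| = 112

before carving: 729 voxels (9×9×9)
step 1: project along x, AND mask (35/81) → |grid| = 315
step 2: project along z, AND mask (28/81) → |grid| = 112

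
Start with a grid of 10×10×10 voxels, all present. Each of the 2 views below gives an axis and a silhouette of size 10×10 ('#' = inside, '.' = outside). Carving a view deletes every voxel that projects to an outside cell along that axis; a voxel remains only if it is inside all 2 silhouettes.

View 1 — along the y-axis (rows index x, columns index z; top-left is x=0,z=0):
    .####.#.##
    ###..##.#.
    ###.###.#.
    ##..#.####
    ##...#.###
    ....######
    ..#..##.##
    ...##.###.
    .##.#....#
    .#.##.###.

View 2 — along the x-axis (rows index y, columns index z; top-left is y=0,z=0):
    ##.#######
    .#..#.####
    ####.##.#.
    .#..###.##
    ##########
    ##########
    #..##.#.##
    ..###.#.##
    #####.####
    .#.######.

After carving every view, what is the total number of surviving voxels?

470 voxels

before carving: 1000 voxels (10×10×10)
[1] y-view keeps 59 columns → grid now 590
[2] x-view keeps 76 columns → grid now 470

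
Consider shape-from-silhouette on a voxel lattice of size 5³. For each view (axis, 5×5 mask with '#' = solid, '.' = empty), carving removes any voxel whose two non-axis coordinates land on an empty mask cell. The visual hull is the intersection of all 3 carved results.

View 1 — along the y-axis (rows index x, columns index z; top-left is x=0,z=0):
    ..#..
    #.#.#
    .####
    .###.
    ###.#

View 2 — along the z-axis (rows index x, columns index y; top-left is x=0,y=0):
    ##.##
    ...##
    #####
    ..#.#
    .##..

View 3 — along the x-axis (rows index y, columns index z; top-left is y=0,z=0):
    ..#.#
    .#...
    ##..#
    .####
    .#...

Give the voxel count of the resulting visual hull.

|visual hull| = 20

initial block: 5^3 = 125
V1 y: intersect with XZ mask (15 set) -- 75 left
V2 z: intersect with XY mask (15 set) -- 44 left
V3 x: intersect with YZ mask (11 set) -- 20 left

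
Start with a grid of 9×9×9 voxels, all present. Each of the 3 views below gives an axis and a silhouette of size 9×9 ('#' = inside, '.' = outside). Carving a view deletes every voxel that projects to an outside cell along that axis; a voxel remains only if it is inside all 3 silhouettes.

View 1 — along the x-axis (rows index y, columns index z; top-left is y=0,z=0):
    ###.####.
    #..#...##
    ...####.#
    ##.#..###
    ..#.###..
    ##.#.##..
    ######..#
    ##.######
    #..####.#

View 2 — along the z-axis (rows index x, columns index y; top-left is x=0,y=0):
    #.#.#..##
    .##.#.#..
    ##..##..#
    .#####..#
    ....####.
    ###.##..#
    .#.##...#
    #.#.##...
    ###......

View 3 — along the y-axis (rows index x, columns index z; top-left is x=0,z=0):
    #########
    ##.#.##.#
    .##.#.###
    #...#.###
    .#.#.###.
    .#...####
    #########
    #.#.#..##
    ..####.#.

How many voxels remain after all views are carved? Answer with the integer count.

146 voxels

before carving: 729 voxels (9×9×9)
step 1: project along x, AND mask (52/81) → |grid| = 468
step 2: project along z, AND mask (41/81) → |grid| = 218
step 3: project along y, AND mask (55/81) → |grid| = 146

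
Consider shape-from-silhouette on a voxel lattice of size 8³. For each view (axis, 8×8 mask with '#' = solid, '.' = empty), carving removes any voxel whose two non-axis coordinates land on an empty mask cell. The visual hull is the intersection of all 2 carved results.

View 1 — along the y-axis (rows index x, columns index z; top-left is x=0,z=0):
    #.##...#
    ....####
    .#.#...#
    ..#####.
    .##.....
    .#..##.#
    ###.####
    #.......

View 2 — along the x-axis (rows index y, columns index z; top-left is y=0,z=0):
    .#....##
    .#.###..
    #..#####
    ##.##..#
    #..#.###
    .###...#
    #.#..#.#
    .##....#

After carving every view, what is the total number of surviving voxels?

remaining voxels: 131

before carving: 512 voxels (8×8×8)
V1 y: intersect with XZ mask (30 set) -- 240 left
V2 x: intersect with YZ mask (34 set) -- 131 left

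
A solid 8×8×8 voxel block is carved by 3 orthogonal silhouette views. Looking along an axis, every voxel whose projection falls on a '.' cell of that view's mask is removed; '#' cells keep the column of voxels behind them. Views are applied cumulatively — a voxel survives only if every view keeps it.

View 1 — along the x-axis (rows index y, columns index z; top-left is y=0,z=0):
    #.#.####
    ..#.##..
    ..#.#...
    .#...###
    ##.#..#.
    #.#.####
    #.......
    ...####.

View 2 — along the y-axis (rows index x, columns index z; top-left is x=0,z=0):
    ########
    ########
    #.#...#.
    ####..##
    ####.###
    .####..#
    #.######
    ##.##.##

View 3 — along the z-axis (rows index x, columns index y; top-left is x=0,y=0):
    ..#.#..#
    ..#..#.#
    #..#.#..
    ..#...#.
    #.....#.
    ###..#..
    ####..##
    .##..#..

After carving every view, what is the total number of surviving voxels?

full grid |V| = 512
[1] x-view keeps 30 columns → grid now 240
[2] y-view keeps 50 columns → grid now 183
[3] z-view keeps 26 columns → grid now 72

voxel count = 72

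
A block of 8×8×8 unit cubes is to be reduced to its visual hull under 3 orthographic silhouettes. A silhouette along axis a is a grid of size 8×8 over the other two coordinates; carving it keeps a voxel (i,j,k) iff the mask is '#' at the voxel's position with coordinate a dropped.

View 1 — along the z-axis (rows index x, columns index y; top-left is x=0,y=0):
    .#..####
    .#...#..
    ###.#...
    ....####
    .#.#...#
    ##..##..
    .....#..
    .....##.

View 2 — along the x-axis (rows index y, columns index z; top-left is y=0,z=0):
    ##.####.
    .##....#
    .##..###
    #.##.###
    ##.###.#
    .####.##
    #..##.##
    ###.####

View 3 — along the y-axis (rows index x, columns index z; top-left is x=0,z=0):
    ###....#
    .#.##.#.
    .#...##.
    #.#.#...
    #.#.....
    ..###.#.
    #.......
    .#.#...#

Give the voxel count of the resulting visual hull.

full grid |V| = 512
after view 1 [z-axis, 25 of 64 cells solid] → remaining = 200
after view 2 [x-axis, 44 of 64 cells solid] → remaining = 134
after view 3 [y-axis, 24 of 64 cells solid] → remaining = 58

voxel count = 58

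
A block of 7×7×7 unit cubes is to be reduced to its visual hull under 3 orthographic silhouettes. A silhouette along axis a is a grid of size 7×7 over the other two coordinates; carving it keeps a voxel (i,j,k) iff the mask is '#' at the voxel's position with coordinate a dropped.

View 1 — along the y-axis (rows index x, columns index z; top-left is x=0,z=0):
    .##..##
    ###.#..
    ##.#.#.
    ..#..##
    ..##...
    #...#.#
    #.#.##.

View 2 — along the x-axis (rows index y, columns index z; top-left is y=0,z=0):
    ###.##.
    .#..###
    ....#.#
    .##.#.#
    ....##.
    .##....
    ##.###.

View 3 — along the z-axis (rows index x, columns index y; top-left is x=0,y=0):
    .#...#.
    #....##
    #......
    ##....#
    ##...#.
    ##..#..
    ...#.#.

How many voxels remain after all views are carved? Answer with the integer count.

32 voxels

initial block: 7^3 = 343
carve view 1 (along y, XZ-mask fill 24/49): 168 voxels remain
carve view 2 (along x, YZ-mask fill 24/49): 83 voxels remain
carve view 3 (along z, XY-mask fill 17/49): 32 voxels remain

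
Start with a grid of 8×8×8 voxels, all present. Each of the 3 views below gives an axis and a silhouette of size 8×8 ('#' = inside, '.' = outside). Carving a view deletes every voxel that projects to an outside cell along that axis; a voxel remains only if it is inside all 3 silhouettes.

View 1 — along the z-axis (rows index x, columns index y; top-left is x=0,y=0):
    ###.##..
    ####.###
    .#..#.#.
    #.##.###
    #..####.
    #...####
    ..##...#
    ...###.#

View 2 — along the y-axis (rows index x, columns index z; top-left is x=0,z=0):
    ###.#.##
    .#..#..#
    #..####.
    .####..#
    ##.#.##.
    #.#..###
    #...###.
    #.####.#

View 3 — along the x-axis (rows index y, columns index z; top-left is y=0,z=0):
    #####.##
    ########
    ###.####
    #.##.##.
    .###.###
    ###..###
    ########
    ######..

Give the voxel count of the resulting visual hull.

voxel count = 148

full grid |V| = 512
after view 1 [z-axis, 38 of 64 cells solid] → remaining = 304
after view 2 [y-axis, 39 of 64 cells solid] → remaining = 182
after view 3 [x-axis, 53 of 64 cells solid] → remaining = 148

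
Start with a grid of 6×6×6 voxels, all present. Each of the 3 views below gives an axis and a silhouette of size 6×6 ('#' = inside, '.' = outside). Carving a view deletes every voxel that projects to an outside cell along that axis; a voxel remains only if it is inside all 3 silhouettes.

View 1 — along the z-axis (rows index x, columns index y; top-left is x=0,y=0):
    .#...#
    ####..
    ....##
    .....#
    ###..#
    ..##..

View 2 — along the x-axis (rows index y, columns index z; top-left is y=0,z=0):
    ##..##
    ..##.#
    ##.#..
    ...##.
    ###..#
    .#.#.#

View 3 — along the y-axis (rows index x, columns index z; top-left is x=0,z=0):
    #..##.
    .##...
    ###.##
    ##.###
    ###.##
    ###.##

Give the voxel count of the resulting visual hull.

initial block: 6^3 = 216
step 1: project along z, AND mask (15/36) → |grid| = 90
step 2: project along x, AND mask (19/36) → |grid| = 46
step 3: project along y, AND mask (25/36) → |grid| = 27

voxel count = 27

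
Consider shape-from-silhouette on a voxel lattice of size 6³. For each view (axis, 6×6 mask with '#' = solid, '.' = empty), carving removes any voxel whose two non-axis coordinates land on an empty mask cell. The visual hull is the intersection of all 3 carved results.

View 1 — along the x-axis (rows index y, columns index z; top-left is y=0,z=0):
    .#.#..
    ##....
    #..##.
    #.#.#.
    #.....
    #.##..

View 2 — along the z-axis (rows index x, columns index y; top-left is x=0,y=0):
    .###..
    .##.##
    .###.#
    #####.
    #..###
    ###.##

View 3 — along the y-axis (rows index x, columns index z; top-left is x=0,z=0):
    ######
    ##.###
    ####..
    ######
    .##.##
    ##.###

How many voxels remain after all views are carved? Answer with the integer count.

50 voxels

before carving: 216 voxels (6×6×6)
step 1: project along x, AND mask (14/36) → |grid| = 84
step 2: project along z, AND mask (25/36) → |grid| = 59
step 3: project along y, AND mask (30/36) → |grid| = 50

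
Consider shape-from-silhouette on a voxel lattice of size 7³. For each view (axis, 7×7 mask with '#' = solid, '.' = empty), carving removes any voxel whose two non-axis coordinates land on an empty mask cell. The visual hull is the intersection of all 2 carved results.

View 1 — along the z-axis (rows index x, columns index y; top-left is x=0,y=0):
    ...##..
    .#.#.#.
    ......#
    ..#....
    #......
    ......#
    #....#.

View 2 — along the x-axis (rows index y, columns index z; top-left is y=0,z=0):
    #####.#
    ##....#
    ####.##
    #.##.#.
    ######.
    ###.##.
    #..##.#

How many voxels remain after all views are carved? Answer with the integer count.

remaining voxels: 53

initial block: 7^3 = 343
after view 1 [z-axis, 11 of 49 cells solid] → remaining = 77
after view 2 [x-axis, 34 of 49 cells solid] → remaining = 53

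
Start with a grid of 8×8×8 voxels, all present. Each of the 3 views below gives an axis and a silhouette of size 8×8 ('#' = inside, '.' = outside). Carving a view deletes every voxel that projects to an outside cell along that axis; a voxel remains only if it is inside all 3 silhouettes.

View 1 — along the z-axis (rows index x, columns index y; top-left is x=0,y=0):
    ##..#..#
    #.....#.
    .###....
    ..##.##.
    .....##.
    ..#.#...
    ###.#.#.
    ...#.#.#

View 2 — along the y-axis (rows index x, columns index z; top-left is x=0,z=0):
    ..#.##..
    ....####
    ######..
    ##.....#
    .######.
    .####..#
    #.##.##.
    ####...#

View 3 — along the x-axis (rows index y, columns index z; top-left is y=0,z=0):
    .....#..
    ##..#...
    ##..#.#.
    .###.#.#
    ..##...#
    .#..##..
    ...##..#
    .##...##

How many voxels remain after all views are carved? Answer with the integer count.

remaining voxels: 48

full grid |V| = 512
carve view 1 (along z, XY-mask fill 25/64): 200 voxels remain
carve view 2 (along y, XZ-mask fill 37/64): 112 voxels remain
carve view 3 (along x, YZ-mask fill 26/64): 48 voxels remain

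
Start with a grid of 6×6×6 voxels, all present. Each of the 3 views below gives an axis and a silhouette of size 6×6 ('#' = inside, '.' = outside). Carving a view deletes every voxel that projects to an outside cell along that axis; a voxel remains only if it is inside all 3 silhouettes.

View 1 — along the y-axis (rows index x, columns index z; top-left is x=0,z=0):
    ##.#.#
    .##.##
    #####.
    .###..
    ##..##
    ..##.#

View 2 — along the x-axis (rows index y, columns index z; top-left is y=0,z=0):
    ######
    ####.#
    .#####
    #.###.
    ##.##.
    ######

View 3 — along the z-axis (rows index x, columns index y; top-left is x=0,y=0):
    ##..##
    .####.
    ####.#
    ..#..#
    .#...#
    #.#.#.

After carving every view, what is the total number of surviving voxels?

remaining voxels: 68

before carving: 216 voxels (6×6×6)
V1 y: intersect with XZ mask (23 set) -- 138 left
V2 x: intersect with YZ mask (30 set) -- 115 left
V3 z: intersect with XY mask (20 set) -- 68 left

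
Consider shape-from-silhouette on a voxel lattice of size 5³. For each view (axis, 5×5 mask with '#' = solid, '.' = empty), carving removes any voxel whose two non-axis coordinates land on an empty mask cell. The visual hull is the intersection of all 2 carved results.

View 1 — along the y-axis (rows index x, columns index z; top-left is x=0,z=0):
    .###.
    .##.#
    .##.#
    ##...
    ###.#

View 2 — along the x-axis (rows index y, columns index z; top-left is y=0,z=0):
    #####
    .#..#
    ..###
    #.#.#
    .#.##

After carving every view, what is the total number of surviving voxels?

start: 5×5×5 = 125 voxels
[1] y-view keeps 15 columns → grid now 75
[2] x-view keeps 16 columns → grid now 49

voxel count = 49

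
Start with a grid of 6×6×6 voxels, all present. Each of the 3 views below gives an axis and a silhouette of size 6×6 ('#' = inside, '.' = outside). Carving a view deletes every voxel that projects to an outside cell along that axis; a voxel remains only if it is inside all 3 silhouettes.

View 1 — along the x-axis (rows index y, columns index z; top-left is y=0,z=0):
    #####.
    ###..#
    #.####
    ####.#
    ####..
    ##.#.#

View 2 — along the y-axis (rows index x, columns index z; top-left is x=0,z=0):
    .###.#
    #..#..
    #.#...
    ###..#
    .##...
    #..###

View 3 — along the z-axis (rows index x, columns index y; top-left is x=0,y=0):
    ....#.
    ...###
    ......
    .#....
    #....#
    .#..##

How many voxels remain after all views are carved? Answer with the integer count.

initial block: 6^3 = 216
after view 1 [x-axis, 27 of 36 cells solid] → remaining = 162
after view 2 [y-axis, 18 of 36 cells solid] → remaining = 88
after view 3 [z-axis, 10 of 36 cells solid] → remaining = 23

voxel count = 23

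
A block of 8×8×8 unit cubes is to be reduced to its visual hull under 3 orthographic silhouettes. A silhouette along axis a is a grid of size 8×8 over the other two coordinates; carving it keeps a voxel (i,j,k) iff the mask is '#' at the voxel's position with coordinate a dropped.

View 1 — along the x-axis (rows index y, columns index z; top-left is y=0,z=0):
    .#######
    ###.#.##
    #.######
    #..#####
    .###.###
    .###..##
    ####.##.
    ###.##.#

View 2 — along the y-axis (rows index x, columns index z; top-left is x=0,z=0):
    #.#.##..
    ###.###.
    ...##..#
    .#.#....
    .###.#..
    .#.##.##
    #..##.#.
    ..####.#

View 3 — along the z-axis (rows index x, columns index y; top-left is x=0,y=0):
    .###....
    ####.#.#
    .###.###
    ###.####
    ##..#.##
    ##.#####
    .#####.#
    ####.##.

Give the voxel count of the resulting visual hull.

|visual hull| = 145

start: 8×8×8 = 512 voxels
after view 1 [x-axis, 49 of 64 cells solid] → remaining = 392
after view 2 [y-axis, 33 of 64 cells solid] → remaining = 199
after view 3 [z-axis, 46 of 64 cells solid] → remaining = 145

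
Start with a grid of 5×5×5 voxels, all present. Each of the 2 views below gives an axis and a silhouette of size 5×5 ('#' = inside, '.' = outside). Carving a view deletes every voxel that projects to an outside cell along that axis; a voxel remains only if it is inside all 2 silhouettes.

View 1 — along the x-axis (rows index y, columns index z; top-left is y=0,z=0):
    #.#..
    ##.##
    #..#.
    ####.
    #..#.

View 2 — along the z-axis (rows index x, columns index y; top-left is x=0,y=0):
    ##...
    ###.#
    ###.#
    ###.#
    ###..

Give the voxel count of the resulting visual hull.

|visual hull| = 44

start: 5×5×5 = 125 voxels
step 1: project along x, AND mask (14/25) → |grid| = 70
step 2: project along z, AND mask (17/25) → |grid| = 44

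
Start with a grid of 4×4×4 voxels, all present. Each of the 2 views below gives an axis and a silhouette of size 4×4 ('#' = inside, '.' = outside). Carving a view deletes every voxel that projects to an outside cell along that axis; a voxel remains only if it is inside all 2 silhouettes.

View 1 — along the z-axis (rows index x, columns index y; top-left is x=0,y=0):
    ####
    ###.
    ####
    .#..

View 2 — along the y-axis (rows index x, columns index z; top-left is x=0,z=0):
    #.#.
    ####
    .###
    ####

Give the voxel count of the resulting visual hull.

remaining voxels: 36

before carving: 64 voxels (4×4×4)
  1. axis=2 (XY plane), |mask|=12  ⇒  voxels=48
  2. axis=1 (XZ plane), |mask|=13  ⇒  voxels=36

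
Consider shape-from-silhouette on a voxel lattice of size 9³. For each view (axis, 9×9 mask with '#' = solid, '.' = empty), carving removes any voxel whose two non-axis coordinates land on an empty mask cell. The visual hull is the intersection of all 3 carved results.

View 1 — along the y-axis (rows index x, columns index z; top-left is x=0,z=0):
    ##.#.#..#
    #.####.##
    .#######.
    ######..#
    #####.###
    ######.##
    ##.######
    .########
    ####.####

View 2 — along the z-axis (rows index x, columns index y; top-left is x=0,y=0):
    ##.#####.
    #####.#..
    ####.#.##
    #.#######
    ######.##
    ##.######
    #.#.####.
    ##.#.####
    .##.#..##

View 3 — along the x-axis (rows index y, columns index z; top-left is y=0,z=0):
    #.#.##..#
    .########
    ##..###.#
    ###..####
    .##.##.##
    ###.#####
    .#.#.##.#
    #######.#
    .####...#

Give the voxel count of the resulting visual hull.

329 voxels

initial block: 9^3 = 729
V1 y: intersect with XZ mask (66 set) -- 594 left
V2 z: intersect with XY mask (62 set) -- 454 left
V3 x: intersect with YZ mask (58 set) -- 329 left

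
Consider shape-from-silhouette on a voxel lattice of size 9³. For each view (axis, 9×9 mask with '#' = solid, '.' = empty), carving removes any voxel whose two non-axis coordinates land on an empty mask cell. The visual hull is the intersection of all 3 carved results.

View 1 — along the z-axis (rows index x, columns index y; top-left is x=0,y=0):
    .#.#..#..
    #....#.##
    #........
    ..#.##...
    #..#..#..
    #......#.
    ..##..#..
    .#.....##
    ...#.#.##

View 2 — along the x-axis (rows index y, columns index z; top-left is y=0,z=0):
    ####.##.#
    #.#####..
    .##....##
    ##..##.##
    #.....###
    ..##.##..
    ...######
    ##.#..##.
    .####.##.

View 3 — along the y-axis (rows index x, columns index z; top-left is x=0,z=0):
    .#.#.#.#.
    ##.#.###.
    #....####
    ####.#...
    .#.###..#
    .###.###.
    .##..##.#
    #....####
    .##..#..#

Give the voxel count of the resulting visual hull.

initial block: 9^3 = 729
[1] z-view keeps 26 columns → grid now 234
[2] x-view keeps 48 columns → grid now 144
[3] y-view keeps 45 columns → grid now 81

|visual hull| = 81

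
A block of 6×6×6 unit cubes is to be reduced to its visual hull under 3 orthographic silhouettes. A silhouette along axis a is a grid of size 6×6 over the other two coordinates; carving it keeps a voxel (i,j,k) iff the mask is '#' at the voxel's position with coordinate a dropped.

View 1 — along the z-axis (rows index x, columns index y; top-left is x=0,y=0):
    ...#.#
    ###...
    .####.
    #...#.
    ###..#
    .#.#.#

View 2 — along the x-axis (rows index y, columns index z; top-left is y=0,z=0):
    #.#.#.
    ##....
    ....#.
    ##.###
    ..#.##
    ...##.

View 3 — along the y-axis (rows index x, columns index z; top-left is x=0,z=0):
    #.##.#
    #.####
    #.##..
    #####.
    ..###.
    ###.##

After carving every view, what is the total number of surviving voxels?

remaining voxels: 30

before carving: 216 voxels (6×6×6)
  1. axis=2 (XY plane), |mask|=18  ⇒  voxels=108
  2. axis=0 (YZ plane), |mask|=16  ⇒  voxels=47
  3. axis=1 (XZ plane), |mask|=25  ⇒  voxels=30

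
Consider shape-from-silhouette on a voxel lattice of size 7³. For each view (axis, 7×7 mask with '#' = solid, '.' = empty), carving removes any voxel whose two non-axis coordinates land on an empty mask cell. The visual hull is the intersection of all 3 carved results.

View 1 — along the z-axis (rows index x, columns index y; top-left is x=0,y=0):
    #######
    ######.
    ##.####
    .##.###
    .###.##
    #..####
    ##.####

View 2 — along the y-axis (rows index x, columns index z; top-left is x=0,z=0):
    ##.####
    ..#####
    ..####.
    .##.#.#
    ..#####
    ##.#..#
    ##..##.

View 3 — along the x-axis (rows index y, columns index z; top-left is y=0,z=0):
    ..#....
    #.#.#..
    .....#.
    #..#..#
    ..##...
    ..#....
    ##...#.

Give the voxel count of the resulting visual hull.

before carving: 343 voxels (7×7×7)
step 1: project along z, AND mask (40/49) → |grid| = 280
step 2: project along y, AND mask (32/49) → |grid| = 185
step 3: project along x, AND mask (14/49) → |grid| = 51

remaining voxels: 51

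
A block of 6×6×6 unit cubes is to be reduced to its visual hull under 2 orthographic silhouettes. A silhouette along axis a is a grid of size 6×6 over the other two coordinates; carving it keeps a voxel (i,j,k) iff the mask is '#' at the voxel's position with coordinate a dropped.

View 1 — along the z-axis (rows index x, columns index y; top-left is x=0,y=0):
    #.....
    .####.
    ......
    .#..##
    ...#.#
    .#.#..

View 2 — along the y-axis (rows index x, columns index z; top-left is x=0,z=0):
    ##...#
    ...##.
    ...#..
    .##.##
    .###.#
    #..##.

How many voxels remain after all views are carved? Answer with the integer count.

initial block: 6^3 = 216
carve view 1 (along z, XY-mask fill 12/36): 72 voxels remain
carve view 2 (along y, XZ-mask fill 17/36): 37 voxels remain

|visual hull| = 37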